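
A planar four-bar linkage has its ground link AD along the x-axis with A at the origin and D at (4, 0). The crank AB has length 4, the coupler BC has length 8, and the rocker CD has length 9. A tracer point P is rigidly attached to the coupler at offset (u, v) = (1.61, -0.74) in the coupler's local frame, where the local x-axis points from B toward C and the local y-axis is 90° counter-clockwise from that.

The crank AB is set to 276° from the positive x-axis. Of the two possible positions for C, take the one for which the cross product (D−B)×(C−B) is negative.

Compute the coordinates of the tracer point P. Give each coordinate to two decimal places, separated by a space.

A=(0,0), D=(4.00,0)
B = A + 4.00·(cos276°, sin276°) = (0.4181, -3.9781)
|BD| = 5.3530
circle(B,8.00) ∩ circle(D,9.00): a=1.0886, h=7.9256
  candidates: C₊=(-4.7433,2.1342) cross=42.426; C₋=(7.0364,-8.4723) cross=-42.426
  mode - wants cross < 0 → take C=(7.0364,-8.4723) (cross=-42.426)
ex = (C−B)/|BC| = (0.8273,-0.5618); ey = (0.5618,0.8273)
P = B + 1.61·ex + -0.74·ey = (1.3343,-5.4947)

1.33 -5.49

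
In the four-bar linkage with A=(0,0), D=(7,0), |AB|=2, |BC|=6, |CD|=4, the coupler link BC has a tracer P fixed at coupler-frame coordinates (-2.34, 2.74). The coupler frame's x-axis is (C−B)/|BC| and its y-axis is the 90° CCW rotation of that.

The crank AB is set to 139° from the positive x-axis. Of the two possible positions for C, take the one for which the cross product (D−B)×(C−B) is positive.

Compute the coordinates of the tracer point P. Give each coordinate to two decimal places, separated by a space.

-4.50 3.32

A=(0,0), D=(7.00,0)
B = A + 2.00·(cos139°, sin139°) = (-1.5094, 1.3121)
|BD| = 8.6100
circle(B,6.00) ∩ circle(D,4.00): a=5.4664, h=2.4735
  candidates: C₊=(4.2701,2.9236) cross=21.297; C₋=(3.5162,-1.9655) cross=-21.297
  mode + wants cross > 0 → take C=(4.2701,2.9236) (cross=21.297)
ex = (C−B)/|BC| = (0.9633,0.2686); ey = (-0.2686,0.9633)
P = B + -2.34·ex + 2.74·ey = (-4.4994,3.3229)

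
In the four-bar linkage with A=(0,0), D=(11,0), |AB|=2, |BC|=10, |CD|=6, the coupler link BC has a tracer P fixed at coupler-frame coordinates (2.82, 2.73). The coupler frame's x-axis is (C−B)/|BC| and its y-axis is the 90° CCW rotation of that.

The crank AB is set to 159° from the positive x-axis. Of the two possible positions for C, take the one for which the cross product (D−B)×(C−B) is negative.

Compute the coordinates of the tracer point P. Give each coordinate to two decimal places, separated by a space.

1.94 1.67

A=(0,0), D=(11.00,0)
B = A + 2.00·(cos159°, sin159°) = (-1.8672, 0.7167)
|BD| = 12.8871
circle(B,10.00) ∩ circle(D,6.00): a=8.9267, h=4.5072
  candidates: C₊=(7.2964,4.7205) cross=58.085; C₋=(6.7950,-4.2800) cross=-58.085
  mode - wants cross < 0 → take C=(6.7950,-4.2800) (cross=-58.085)
ex = (C−B)/|BC| = (0.8662,-0.4997); ey = (0.4997,0.8662)
P = B + 2.82·ex + 2.73·ey = (1.9397,1.6724)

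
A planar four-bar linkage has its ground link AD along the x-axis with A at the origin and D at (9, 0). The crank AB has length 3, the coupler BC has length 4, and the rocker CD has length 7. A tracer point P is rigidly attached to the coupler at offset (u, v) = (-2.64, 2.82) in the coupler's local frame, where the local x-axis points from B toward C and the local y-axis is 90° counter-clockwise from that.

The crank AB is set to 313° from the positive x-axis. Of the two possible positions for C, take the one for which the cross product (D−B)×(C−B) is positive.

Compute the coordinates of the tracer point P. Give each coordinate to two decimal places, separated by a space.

A=(0,0), D=(9.00,0)
B = A + 3.00·(cos313°, sin313°) = (2.0460, -2.1941)
|BD| = 7.2919
circle(B,4.00) ∩ circle(D,7.00): a=1.3832, h=3.7532
  candidates: C₊=(2.2358,1.8014) cross=27.368; C₋=(4.4944,-5.3572) cross=-27.368
  mode + wants cross > 0 → take C=(2.2358,1.8014) (cross=27.368)
ex = (C−B)/|BC| = (0.0474,0.9989); ey = (-0.9989,0.0474)
P = B + -2.64·ex + 2.82·ey = (-0.8961,-4.6973)

-0.90 -4.70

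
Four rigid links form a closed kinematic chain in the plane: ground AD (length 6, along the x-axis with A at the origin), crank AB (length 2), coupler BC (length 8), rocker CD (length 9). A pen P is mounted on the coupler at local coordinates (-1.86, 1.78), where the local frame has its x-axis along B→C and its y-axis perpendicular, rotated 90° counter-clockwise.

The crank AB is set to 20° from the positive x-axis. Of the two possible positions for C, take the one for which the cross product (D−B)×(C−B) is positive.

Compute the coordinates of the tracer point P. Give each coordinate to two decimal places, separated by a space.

A=(0,0), D=(6.00,0)
B = A + 2.00·(cos20°, sin20°) = (1.8794, 0.6840)
|BD| = 4.1770
circle(B,8.00) ∩ circle(D,9.00): a=0.0536, h=7.9998
  candidates: C₊=(3.2423,8.5671) cross=33.415; C₋=(0.6221,-7.2166) cross=-33.415
  mode + wants cross > 0 → take C=(3.2423,8.5671) (cross=33.415)
ex = (C−B)/|BC| = (0.1704,0.9854); ey = (-0.9854,0.1704)
P = B + -1.86·ex + 1.78·ey = (-0.1915,-0.8455)

-0.19 -0.85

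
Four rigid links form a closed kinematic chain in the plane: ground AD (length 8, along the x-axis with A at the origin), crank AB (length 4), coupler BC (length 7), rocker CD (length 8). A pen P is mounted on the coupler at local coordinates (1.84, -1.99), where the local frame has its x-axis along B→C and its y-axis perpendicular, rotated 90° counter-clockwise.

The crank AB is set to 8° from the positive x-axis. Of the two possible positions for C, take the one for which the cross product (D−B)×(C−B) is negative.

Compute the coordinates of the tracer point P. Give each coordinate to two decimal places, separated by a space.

1.78 -1.06

A=(0,0), D=(8.00,0)
B = A + 4.00·(cos8°, sin8°) = (3.9611, 0.5567)
|BD| = 4.0771
circle(B,7.00) ∩ circle(D,8.00): a=0.1990, h=6.9972
  candidates: C₊=(5.1136,7.4612) cross=28.528; C₋=(3.2028,-6.4021) cross=-28.528
  mode - wants cross < 0 → take C=(3.2028,-6.4021) (cross=-28.528)
ex = (C−B)/|BC| = (-0.1083,-0.9941); ey = (0.9941,-0.1083)
P = B + 1.84·ex + -1.99·ey = (1.7835,-1.0569)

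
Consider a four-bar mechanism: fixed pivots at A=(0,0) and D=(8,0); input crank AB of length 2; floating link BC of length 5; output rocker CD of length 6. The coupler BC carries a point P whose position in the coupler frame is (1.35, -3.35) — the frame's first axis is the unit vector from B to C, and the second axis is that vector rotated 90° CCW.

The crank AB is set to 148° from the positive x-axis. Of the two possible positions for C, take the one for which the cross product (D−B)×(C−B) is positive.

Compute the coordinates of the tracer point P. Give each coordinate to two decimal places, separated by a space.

A=(0,0), D=(8.00,0)
B = A + 2.00·(cos148°, sin148°) = (-1.6961, 1.0598)
|BD| = 9.7538
circle(B,5.00) ∩ circle(D,6.00): a=4.3130, h=2.5294
  candidates: C₊=(2.8662,3.1056) cross=24.671; C₋=(2.3166,-1.9232) cross=-24.671
  mode + wants cross > 0 → take C=(2.8662,3.1056) (cross=24.671)
ex = (C−B)/|BC| = (0.9125,0.4091); ey = (-0.4091,0.9125)
P = B + 1.35·ex + -3.35·ey = (0.9064,-1.4446)

0.91 -1.44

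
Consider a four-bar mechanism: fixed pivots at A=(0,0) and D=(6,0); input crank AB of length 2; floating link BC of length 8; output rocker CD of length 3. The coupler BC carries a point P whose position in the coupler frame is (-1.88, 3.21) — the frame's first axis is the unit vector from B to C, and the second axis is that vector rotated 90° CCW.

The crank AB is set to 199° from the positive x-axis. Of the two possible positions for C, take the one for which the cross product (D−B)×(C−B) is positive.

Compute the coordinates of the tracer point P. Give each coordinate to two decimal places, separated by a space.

A=(0,0), D=(6.00,0)
B = A + 2.00·(cos199°, sin199°) = (-1.8910, -0.6511)
|BD| = 7.9179
circle(B,8.00) ∩ circle(D,3.00): a=7.4321, h=2.9604
  candidates: C₊=(5.2724,2.9104) cross=23.440; C₋=(5.7593,-2.9903) cross=-23.440
  mode + wants cross > 0 → take C=(5.2724,2.9104) (cross=23.440)
ex = (C−B)/|BC| = (0.8954,0.4452); ey = (-0.4452,0.8954)
P = B + -1.88·ex + 3.21·ey = (-5.0035,1.3862)

-5.00 1.39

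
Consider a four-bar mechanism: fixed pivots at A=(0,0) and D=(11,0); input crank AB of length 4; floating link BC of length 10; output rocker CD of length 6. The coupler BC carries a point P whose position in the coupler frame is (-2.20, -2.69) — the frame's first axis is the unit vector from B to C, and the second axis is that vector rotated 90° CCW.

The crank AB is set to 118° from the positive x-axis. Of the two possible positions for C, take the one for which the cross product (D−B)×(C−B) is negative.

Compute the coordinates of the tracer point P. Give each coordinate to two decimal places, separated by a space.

A=(0,0), D=(11.00,0)
B = A + 4.00·(cos118°, sin118°) = (-1.8779, 3.5318)
|BD| = 13.3534
circle(B,10.00) ∩ circle(D,6.00): a=9.0731, h=4.2046
  candidates: C₊=(7.9842,5.1870) cross=56.146; C₋=(5.7600,-2.9228) cross=-56.146
  mode - wants cross < 0 → take C=(5.7600,-2.9228) (cross=-56.146)
ex = (C−B)/|BC| = (0.7638,-0.6455); ey = (0.6455,0.7638)
P = B + -2.20·ex + -2.69·ey = (-5.2945,2.8972)

-5.29 2.90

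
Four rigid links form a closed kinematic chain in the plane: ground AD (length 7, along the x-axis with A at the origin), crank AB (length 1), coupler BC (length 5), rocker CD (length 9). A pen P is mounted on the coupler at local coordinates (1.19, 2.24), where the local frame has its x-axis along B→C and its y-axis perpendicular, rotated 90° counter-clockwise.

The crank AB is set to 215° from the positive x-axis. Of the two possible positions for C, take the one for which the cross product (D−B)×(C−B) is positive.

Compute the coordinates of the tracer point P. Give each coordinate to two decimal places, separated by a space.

-3.06 0.61

A=(0,0), D=(7.00,0)
B = A + 1.00·(cos215°, sin215°) = (-0.8192, -0.5736)
|BD| = 7.8402
circle(B,5.00) ∩ circle(D,9.00): a=0.3487, h=4.9878
  candidates: C₊=(-0.8363,4.4264) cross=39.105; C₋=(-0.1065,-5.5225) cross=-39.105
  mode + wants cross > 0 → take C=(-0.8363,4.4264) (cross=39.105)
ex = (C−B)/|BC| = (-0.0034,1.0000); ey = (-1.0000,-0.0034)
P = B + 1.19·ex + 2.24·ey = (-3.0632,0.6088)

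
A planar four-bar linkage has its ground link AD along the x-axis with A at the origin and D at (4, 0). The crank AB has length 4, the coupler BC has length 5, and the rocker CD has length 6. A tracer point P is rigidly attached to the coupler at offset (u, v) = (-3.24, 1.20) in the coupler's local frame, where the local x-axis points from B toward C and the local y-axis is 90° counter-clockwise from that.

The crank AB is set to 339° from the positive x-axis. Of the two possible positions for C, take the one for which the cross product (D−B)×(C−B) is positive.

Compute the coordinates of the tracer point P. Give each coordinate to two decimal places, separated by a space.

7.17 -1.03

A=(0,0), D=(4.00,0)
B = A + 4.00·(cos339°, sin339°) = (3.7343, -1.4335)
|BD| = 1.4579
circle(B,5.00) ∩ circle(D,6.00): a=-3.0436, h=3.9669
  candidates: C₊=(-0.7208,-3.7032) cross=5.783; C₋=(7.0801,-5.1491) cross=-5.783
  mode + wants cross > 0 → take C=(-0.7208,-3.7032) (cross=5.783)
ex = (C−B)/|BC| = (-0.8910,-0.4540); ey = (0.4540,-0.8910)
P = B + -3.24·ex + 1.20·ey = (7.1660,-1.0319)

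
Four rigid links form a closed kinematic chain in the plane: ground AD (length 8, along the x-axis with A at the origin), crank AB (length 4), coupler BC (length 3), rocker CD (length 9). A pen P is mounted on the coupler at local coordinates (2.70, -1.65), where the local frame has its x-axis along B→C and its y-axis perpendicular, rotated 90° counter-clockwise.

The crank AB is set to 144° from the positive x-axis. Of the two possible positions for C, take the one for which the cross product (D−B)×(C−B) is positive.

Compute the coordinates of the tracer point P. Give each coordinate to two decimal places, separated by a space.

A=(0,0), D=(8.00,0)
B = A + 4.00·(cos144°, sin144°) = (-3.2361, 2.3511)
|BD| = 11.4794
circle(B,3.00) ∩ circle(D,9.00): a=2.6037, h=1.4903
  candidates: C₊=(-0.3824,3.2766) cross=17.108; C₋=(-0.9928,0.3592) cross=-17.108
  mode + wants cross > 0 → take C=(-0.3824,3.2766) (cross=17.108)
ex = (C−B)/|BC| = (0.9512,0.3085); ey = (-0.3085,0.9512)
P = B + 2.70·ex + -1.65·ey = (-0.1588,1.6145)

-0.16 1.61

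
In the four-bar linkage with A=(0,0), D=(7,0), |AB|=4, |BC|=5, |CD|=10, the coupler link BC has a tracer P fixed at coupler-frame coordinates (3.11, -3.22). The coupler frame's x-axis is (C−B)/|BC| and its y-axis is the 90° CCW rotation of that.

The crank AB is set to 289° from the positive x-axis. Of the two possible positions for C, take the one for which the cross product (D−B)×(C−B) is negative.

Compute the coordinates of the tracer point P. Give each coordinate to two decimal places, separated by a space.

-1.38 -7.37

A=(0,0), D=(7.00,0)
B = A + 4.00·(cos289°, sin289°) = (1.3023, -3.7821)
|BD| = 6.8387
circle(B,5.00) ∩ circle(D,10.00): a=-2.0641, h=4.5541
  candidates: C₊=(-2.9360,-1.1294) cross=31.144; C₋=(2.1011,-8.7178) cross=-31.144
  mode - wants cross < 0 → take C=(2.1011,-8.7178) (cross=-31.144)
ex = (C−B)/|BC| = (0.1598,-0.9872); ey = (0.9872,0.1598)
P = B + 3.11·ex + -3.22·ey = (-1.3795,-7.3666)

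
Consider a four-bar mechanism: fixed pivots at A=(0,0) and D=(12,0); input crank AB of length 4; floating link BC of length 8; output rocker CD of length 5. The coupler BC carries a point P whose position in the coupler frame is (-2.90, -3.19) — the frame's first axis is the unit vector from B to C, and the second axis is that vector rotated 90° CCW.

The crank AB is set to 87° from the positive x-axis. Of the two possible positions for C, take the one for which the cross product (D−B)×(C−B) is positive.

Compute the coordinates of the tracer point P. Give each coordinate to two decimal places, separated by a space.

-2.99 1.10

A=(0,0), D=(12.00,0)
B = A + 4.00·(cos87°, sin87°) = (0.2093, 3.9945)
|BD| = 12.4489
circle(B,8.00) ∩ circle(D,5.00): a=7.7909, h=1.8173
  candidates: C₊=(8.1714,3.2158) cross=22.623; C₋=(7.0051,-0.2265) cross=-22.623
  mode + wants cross > 0 → take C=(8.1714,3.2158) (cross=22.623)
ex = (C−B)/|BC| = (0.9953,-0.0973); ey = (0.0973,0.9953)
P = B + -2.90·ex + -3.19·ey = (-2.9874,1.1019)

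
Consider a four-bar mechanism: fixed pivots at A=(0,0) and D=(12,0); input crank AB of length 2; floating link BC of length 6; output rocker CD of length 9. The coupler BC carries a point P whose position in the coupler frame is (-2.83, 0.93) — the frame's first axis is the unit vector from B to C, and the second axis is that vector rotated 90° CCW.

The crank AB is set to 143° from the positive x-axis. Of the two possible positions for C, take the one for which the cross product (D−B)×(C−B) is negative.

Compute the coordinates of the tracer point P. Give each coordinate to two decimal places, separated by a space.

A=(0,0), D=(12.00,0)
B = A + 2.00·(cos143°, sin143°) = (-1.5973, 1.2036)
|BD| = 13.6504
circle(B,6.00) ∩ circle(D,9.00): a=5.1769, h=3.0331
  candidates: C₊=(3.8269,3.7684) cross=41.403; C₋=(3.2920,-2.2741) cross=-41.403
  mode - wants cross < 0 → take C=(3.2920,-2.2741) (cross=-41.403)
ex = (C−B)/|BC| = (0.8149,-0.5796); ey = (0.5796,0.8149)
P = B + -2.83·ex + 0.93·ey = (-3.3644,3.6018)

-3.36 3.60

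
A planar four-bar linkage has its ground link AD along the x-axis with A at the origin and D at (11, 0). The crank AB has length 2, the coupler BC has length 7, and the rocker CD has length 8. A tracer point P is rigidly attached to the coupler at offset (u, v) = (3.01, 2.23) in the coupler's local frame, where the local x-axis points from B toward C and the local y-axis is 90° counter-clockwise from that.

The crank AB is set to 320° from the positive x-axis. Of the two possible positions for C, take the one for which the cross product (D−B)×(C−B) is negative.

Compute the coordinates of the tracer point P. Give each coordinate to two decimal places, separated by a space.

A=(0,0), D=(11.00,0)
B = A + 2.00·(cos320°, sin320°) = (1.5321, -1.2856)
|BD| = 9.5548
circle(B,7.00) ∩ circle(D,8.00): a=3.9924, h=5.7498
  candidates: C₊=(4.7146,4.9491) cross=54.938; C₋=(6.2619,-6.4459) cross=-54.938
  mode - wants cross < 0 → take C=(6.2619,-6.4459) (cross=-54.938)
ex = (C−B)/|BC| = (0.6757,-0.7372); ey = (0.7372,0.6757)
P = B + 3.01·ex + 2.23·ey = (5.2098,-1.9978)

5.21 -2.00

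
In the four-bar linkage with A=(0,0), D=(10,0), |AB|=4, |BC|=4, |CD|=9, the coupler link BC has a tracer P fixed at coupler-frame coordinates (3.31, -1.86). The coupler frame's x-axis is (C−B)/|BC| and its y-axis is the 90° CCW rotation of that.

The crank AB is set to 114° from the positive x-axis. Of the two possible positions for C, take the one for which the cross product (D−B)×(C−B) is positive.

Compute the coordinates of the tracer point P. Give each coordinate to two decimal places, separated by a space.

A=(0,0), D=(10.00,0)
B = A + 4.00·(cos114°, sin114°) = (-1.6269, 3.6542)
|BD| = 12.1877
circle(B,4.00) ∩ circle(D,9.00): a=3.4272, h=2.0626
  candidates: C₊=(2.2610,4.5943) cross=25.138; C₋=(1.0242,0.6589) cross=-25.138
  mode + wants cross > 0 → take C=(2.2610,4.5943) (cross=25.138)
ex = (C−B)/|BC| = (0.9720,0.2350); ey = (-0.2350,0.9720)
P = B + 3.31·ex + -1.86·ey = (2.0275,2.6243)

2.03 2.62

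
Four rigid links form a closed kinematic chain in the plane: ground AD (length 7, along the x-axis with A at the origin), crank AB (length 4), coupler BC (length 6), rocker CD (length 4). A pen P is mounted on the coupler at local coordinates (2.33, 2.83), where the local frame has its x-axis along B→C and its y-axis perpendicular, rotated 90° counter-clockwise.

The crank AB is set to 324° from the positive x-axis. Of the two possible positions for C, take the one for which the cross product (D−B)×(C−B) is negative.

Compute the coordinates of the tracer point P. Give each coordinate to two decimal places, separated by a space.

6.01 0.04

A=(0,0), D=(7.00,0)
B = A + 4.00·(cos324°, sin324°) = (3.2361, -2.3511)
|BD| = 4.4379
circle(B,6.00) ∩ circle(D,4.00): a=4.4723, h=3.9999
  candidates: C₊=(4.9101,3.4106) cross=17.751; C₋=(9.1482,-3.3742) cross=-17.751
  mode - wants cross < 0 → take C=(9.1482,-3.3742) (cross=-17.751)
ex = (C−B)/|BC| = (0.9854,-0.1705); ey = (0.1705,0.9854)
P = B + 2.33·ex + 2.83·ey = (6.0145,0.0401)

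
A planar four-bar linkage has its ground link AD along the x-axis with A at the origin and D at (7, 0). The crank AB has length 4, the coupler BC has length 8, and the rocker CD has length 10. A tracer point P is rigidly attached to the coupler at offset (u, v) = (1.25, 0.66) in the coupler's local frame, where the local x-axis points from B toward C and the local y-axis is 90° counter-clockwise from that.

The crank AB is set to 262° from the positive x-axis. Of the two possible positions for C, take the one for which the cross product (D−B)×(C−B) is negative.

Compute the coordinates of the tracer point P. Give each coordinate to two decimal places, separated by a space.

0.78 -4.42

A=(0,0), D=(7.00,0)
B = A + 4.00·(cos262°, sin262°) = (-0.5567, -3.9611)
|BD| = 8.5319
circle(B,8.00) ∩ circle(D,10.00): a=2.1562, h=7.7039
  candidates: C₊=(-2.2236,3.8633) cross=65.729; C₋=(4.9297,-9.7834) cross=-65.729
  mode - wants cross < 0 → take C=(4.9297,-9.7834) (cross=-65.729)
ex = (C−B)/|BC| = (0.6858,-0.7278); ey = (0.7278,0.6858)
P = B + 1.25·ex + 0.66·ey = (0.7809,-4.4182)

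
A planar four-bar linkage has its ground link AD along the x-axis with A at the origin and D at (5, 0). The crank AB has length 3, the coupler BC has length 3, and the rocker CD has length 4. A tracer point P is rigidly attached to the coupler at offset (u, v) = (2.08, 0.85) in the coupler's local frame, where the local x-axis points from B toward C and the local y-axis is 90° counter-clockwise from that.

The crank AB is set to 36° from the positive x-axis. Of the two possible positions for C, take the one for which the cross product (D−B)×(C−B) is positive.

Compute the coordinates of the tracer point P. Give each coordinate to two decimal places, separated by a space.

A=(0,0), D=(5.00,0)
B = A + 3.00·(cos36°, sin36°) = (2.4271, 1.7634)
|BD| = 3.1192
circle(B,3.00) ∩ circle(D,4.00): a=0.4375, h=2.9679
  candidates: C₊=(4.4658,3.9642) cross=9.258; C₋=(1.1101,-0.9321) cross=-9.258
  mode + wants cross > 0 → take C=(4.4658,3.9642) (cross=9.258)
ex = (C−B)/|BC| = (0.6796,0.7336); ey = (-0.7336,0.6796)
P = B + 2.08·ex + 0.85·ey = (3.2170,3.8669)

3.22 3.87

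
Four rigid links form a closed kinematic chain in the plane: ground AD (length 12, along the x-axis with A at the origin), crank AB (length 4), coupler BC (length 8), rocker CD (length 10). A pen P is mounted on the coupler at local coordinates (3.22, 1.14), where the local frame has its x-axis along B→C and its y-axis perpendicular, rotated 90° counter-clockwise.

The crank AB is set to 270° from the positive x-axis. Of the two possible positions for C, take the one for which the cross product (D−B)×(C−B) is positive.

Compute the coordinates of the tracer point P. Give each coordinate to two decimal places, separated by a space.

A=(0,0), D=(12.00,0)
B = A + 4.00·(cos270°, sin270°) = (-0.0000, -4.0000)
|BD| = 12.6491
circle(B,8.00) ∩ circle(D,10.00): a=4.9015, h=6.3226
  candidates: C₊=(2.6506,3.5481) cross=79.975; C₋=(6.6494,-8.4481) cross=-79.975
  mode + wants cross > 0 → take C=(2.6506,3.5481) (cross=79.975)
ex = (C−B)/|BC| = (0.3313,0.9435); ey = (-0.9435,0.3313)
P = B + 3.22·ex + 1.14·ey = (-0.0087,-0.5842)

-0.01 -0.58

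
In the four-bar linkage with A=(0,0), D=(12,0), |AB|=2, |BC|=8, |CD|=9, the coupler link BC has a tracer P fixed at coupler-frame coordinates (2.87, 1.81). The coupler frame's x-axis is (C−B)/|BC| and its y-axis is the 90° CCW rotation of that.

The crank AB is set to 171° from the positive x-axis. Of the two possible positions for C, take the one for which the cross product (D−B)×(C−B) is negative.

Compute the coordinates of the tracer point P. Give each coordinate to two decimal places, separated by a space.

1.40 -0.05

A=(0,0), D=(12.00,0)
B = A + 2.00·(cos171°, sin171°) = (-1.9754, 0.3129)
|BD| = 13.9789
circle(B,8.00) ∩ circle(D,9.00): a=6.3814, h=4.8247
  candidates: C₊=(4.5124,4.9936) cross=67.444; C₋=(4.2964,-4.6535) cross=-67.444
  mode - wants cross < 0 → take C=(4.2964,-4.6535) (cross=-67.444)
ex = (C−B)/|BC| = (0.7840,-0.6208); ey = (0.6208,0.7840)
P = B + 2.87·ex + 1.81·ey = (1.3983,-0.0498)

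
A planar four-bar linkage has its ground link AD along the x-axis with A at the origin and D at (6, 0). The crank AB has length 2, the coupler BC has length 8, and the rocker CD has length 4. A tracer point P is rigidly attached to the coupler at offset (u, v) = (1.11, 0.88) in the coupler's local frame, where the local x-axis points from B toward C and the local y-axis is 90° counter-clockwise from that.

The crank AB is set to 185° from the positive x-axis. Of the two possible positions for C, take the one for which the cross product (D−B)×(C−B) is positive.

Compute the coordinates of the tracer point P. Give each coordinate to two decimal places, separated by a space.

A=(0,0), D=(6.00,0)
B = A + 2.00·(cos185°, sin185°) = (-1.9924, -0.1743)
|BD| = 7.9943
circle(B,8.00) ∩ circle(D,4.00): a=6.9993, h=3.8743
  candidates: C₊=(4.9208,3.8517) cross=30.972; C₋=(5.0897,-3.8950) cross=-30.972
  mode + wants cross > 0 → take C=(4.9208,3.8517) (cross=30.972)
ex = (C−B)/|BC| = (0.8641,0.5032); ey = (-0.5032,0.8641)
P = B + 1.11·ex + 0.88·ey = (-1.4760,1.1447)

-1.48 1.14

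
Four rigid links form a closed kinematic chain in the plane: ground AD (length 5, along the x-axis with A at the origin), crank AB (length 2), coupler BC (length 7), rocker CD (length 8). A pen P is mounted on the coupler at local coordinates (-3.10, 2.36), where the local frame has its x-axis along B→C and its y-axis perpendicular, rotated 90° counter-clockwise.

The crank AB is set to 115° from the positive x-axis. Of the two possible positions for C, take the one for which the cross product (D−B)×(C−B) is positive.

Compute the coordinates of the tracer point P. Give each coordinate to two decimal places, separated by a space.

A=(0,0), D=(5.00,0)
B = A + 2.00·(cos115°, sin115°) = (-0.8452, 1.8126)
|BD| = 6.1198
circle(B,7.00) ∩ circle(D,8.00): a=1.8344, h=6.7554
  candidates: C₊=(2.9077,7.7215) cross=41.342; C₋=(-1.0940,-5.1830) cross=-41.342
  mode + wants cross > 0 → take C=(2.9077,7.7215) (cross=41.342)
ex = (C−B)/|BC| = (0.5361,0.8441); ey = (-0.8441,0.5361)
P = B + -3.10·ex + 2.36·ey = (-4.4994,0.4611)

-4.50 0.46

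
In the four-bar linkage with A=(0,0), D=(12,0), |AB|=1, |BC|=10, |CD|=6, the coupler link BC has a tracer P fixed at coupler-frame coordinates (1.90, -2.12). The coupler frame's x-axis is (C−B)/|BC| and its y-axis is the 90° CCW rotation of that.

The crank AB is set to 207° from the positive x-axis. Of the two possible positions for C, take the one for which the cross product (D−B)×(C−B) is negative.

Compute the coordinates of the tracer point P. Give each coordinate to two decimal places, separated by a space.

A=(0,0), D=(12.00,0)
B = A + 1.00·(cos207°, sin207°) = (-0.8910, -0.4540)
|BD| = 12.8990
circle(B,10.00) ∩ circle(D,6.00): a=8.9303, h=4.4999
  candidates: C₊=(7.8754,4.3575) cross=58.045; C₋=(8.1922,-4.6368) cross=-58.045
  mode - wants cross < 0 → take C=(8.1922,-4.6368) (cross=-58.045)
ex = (C−B)/|BC| = (0.9083,-0.4183); ey = (0.4183,0.9083)
P = B + 1.90·ex + -2.12·ey = (-0.0520,-3.1744)

-0.05 -3.17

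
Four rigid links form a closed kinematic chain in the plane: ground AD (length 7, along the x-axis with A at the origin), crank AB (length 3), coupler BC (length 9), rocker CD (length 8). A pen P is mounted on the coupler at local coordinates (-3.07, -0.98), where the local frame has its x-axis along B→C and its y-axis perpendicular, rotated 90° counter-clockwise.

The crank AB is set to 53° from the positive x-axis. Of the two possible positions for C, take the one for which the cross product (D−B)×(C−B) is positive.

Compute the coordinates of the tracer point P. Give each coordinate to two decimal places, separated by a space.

A=(0,0), D=(7.00,0)
B = A + 3.00·(cos53°, sin53°) = (1.8054, 2.3959)
|BD| = 5.7205
circle(B,9.00) ∩ circle(D,8.00): a=4.3461, h=7.8811
  candidates: C₊=(9.0528,7.7321) cross=45.083; C₋=(2.4512,-6.5809) cross=-45.083
  mode + wants cross > 0 → take C=(9.0528,7.7321) (cross=45.083)
ex = (C−B)/|BC| = (0.8053,0.5929); ey = (-0.5929,0.8053)
P = B + -3.07·ex + -0.98·ey = (-0.0857,-0.2135)

-0.09 -0.21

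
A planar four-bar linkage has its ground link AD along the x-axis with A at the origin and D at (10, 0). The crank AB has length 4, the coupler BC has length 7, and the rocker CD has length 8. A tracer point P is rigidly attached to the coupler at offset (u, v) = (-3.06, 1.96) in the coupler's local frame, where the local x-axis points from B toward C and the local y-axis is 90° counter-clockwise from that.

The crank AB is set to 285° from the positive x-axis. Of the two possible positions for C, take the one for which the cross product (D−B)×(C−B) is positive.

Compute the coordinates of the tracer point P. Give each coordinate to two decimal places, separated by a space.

A=(0,0), D=(10.00,0)
B = A + 4.00·(cos285°, sin285°) = (1.0353, -3.8637)
|BD| = 9.7619
circle(B,7.00) ∩ circle(D,8.00): a=4.1127, h=5.6645
  candidates: C₊=(2.5701,2.9660) cross=55.296; C₋=(7.0540,-7.4378) cross=-55.296
  mode + wants cross > 0 → take C=(2.5701,2.9660) (cross=55.296)
ex = (C−B)/|BC| = (0.2193,0.9757); ey = (-0.9757,0.2193)
P = B + -3.06·ex + 1.96·ey = (-1.5480,-6.4195)

-1.55 -6.42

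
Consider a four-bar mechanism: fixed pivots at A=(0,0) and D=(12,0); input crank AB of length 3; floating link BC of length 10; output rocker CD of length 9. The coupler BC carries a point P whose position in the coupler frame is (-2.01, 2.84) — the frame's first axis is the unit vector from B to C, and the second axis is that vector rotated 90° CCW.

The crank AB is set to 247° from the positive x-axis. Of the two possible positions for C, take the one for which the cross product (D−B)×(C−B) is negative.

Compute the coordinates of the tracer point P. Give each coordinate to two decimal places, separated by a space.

A=(0,0), D=(12.00,0)
B = A + 3.00·(cos247°, sin247°) = (-1.1722, -2.7615)
|BD| = 13.4586
circle(B,10.00) ∩ circle(D,9.00): a=7.4351, h=6.6872
  candidates: C₊=(4.7326,5.3090) cross=90.000; C₋=(7.4769,-7.7808) cross=-90.000
  mode - wants cross < 0 → take C=(7.4769,-7.7808) (cross=-90.000)
ex = (C−B)/|BC| = (0.8649,-0.5019); ey = (0.5019,0.8649)
P = B + -2.01·ex + 2.84·ey = (-1.4852,0.7037)

-1.49 0.70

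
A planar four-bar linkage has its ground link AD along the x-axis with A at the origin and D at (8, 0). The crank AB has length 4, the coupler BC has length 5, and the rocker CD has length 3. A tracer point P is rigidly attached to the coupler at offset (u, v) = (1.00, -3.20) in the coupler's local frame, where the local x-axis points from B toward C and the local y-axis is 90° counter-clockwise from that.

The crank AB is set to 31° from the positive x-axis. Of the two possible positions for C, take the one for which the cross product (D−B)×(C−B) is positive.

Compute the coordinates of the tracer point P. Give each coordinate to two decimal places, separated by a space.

5.00 -0.90

A=(0,0), D=(8.00,0)
B = A + 4.00·(cos31°, sin31°) = (3.4287, 2.0602)
|BD| = 5.0141
circle(B,5.00) ∩ circle(D,3.00): a=4.1026, h=2.8582
  candidates: C₊=(8.3433,2.9803) cross=14.331; C₋=(5.9946,-2.2312) cross=-14.331
  mode + wants cross > 0 → take C=(8.3433,2.9803) (cross=14.331)
ex = (C−B)/|BC| = (0.9829,0.1840); ey = (-0.1840,0.9829)
P = B + 1.00·ex + -3.20·ey = (5.0005,-0.9012)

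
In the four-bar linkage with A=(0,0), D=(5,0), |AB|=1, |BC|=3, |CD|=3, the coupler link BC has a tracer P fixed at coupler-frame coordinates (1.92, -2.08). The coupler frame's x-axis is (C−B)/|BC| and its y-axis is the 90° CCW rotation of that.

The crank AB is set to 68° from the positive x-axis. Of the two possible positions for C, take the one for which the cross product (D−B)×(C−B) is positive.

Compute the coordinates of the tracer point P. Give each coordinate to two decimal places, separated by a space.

A=(0,0), D=(5.00,0)
B = A + 1.00·(cos68°, sin68°) = (0.3746, 0.9272)
|BD| = 4.7174
circle(B,3.00) ∩ circle(D,3.00): a=2.3587, h=1.8538
  candidates: C₊=(3.0517,2.2812) cross=8.745; C₋=(2.3230,-1.3540) cross=-8.745
  mode + wants cross > 0 → take C=(3.0517,2.2812) (cross=8.745)
ex = (C−B)/|BC| = (0.8923,0.4513); ey = (-0.4513,0.8923)
P = B + 1.92·ex + -2.08·ey = (3.0267,-0.0623)

3.03 -0.06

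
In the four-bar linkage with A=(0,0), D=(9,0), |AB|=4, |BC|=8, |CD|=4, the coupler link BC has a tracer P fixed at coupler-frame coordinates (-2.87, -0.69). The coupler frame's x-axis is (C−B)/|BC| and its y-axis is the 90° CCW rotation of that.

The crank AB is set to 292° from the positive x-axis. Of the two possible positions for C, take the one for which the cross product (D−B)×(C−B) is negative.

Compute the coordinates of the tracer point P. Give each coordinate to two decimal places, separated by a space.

-1.39 -4.30

A=(0,0), D=(9.00,0)
B = A + 4.00·(cos292°, sin292°) = (1.4984, -3.7087)
|BD| = 8.3683
circle(B,8.00) ∩ circle(D,4.00): a=7.0521, h=3.7773
  candidates: C₊=(6.1461,2.8027) cross=31.609; C₋=(9.4942,-3.9694) cross=-31.609
  mode - wants cross < 0 → take C=(9.4942,-3.9694) (cross=-31.609)
ex = (C−B)/|BC| = (0.9995,-0.0326); ey = (0.0326,0.9995)
P = B + -2.87·ex + -0.69·ey = (-1.3925,-4.3049)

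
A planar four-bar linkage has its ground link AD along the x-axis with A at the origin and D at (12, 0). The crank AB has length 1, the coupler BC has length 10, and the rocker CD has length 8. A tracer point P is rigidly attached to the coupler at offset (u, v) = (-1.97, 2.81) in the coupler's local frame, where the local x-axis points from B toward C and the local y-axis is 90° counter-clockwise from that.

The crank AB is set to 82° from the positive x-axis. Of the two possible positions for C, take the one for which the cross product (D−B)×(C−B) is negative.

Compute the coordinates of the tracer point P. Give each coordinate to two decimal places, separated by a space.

0.82 4.35

A=(0,0), D=(12.00,0)
B = A + 1.00·(cos82°, sin82°) = (0.1392, 0.9903)
|BD| = 11.9021
circle(B,10.00) ∩ circle(D,8.00): a=7.4634, h=6.6557
  candidates: C₊=(8.1304,7.0019) cross=79.216; C₋=(7.0229,-6.2633) cross=-79.216
  mode - wants cross < 0 → take C=(7.0229,-6.2633) (cross=-79.216)
ex = (C−B)/|BC| = (0.6884,-0.7254); ey = (0.7254,0.6884)
P = B + -1.97·ex + 2.81·ey = (0.8213,4.3536)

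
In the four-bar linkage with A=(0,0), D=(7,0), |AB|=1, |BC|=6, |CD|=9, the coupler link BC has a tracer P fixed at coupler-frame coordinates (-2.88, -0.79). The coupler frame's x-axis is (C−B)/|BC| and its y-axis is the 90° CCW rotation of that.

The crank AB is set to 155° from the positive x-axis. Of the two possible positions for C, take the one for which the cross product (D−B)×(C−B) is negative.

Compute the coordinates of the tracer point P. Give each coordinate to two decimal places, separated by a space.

-2.07 3.17

A=(0,0), D=(7.00,0)
B = A + 1.00·(cos155°, sin155°) = (-0.9063, 0.4226)
|BD| = 7.9176
circle(B,6.00) ∩ circle(D,9.00): a=1.1170, h=5.8951
  candidates: C₊=(0.5238,6.2497) cross=46.675; C₋=(-0.1055,-5.5237) cross=-46.675
  mode - wants cross < 0 → take C=(-0.1055,-5.5237) (cross=-46.675)
ex = (C−B)/|BC| = (0.1335,-0.9911); ey = (0.9911,0.1335)
P = B + -2.88·ex + -0.79·ey = (-2.0736,3.1714)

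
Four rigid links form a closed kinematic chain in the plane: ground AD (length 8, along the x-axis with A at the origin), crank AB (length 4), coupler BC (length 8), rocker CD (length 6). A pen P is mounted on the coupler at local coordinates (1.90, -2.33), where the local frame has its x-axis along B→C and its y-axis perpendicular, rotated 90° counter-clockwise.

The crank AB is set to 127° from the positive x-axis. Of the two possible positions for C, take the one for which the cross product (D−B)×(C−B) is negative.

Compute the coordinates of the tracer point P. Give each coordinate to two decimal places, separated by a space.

A=(0,0), D=(8.00,0)
B = A + 4.00·(cos127°, sin127°) = (-2.4073, 3.1945)
|BD| = 10.8865
circle(B,8.00) ∩ circle(D,6.00): a=6.7293, h=4.3263
  candidates: C₊=(5.2953,5.3558) cross=47.099; C₋=(2.7562,-2.9160) cross=-47.099
  mode - wants cross < 0 → take C=(2.7562,-2.9160) (cross=-47.099)
ex = (C−B)/|BC| = (0.6454,-0.7638); ey = (0.7638,0.6454)
P = B + 1.90·ex + -2.33·ey = (-2.9606,0.2394)

-2.96 0.24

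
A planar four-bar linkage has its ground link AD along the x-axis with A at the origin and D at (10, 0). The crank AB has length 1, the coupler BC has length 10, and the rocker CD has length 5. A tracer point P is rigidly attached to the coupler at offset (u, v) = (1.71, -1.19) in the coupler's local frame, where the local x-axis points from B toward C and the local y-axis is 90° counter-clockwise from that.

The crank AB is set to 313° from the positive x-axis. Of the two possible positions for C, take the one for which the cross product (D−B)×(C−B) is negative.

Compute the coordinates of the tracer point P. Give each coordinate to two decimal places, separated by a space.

A=(0,0), D=(10.00,0)
B = A + 1.00·(cos313°, sin313°) = (0.6820, -0.7314)
|BD| = 9.3467
circle(B,10.00) ∩ circle(D,5.00): a=8.6855, h=4.9561
  candidates: C₊=(8.9530,4.8892) cross=46.323; C₋=(9.7286,-4.9926) cross=-46.323
  mode - wants cross < 0 → take C=(9.7286,-4.9926) (cross=-46.323)
ex = (C−B)/|BC| = (0.9047,-0.4261); ey = (0.4261,0.9047)
P = B + 1.71·ex + -1.19·ey = (1.7219,-2.5366)

1.72 -2.54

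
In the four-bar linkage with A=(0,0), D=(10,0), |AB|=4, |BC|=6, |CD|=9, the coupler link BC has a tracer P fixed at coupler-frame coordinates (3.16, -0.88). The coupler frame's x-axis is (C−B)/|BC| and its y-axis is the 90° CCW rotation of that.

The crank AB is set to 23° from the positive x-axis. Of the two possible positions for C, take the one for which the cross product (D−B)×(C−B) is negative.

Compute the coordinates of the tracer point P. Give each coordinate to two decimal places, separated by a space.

A=(0,0), D=(10.00,0)
B = A + 4.00·(cos23°, sin23°) = (3.6820, 1.5629)
|BD| = 6.5084
circle(B,6.00) ∩ circle(D,9.00): a=-0.2028, h=5.9966
  candidates: C₊=(4.9251,7.4327) cross=39.028; C₋=(2.0451,-4.2095) cross=-39.028
  mode - wants cross < 0 → take C=(2.0451,-4.2095) (cross=-39.028)
ex = (C−B)/|BC| = (-0.2728,-0.9621); ey = (0.9621,-0.2728)
P = B + 3.16·ex + -0.88·ey = (1.9733,-1.2371)

1.97 -1.24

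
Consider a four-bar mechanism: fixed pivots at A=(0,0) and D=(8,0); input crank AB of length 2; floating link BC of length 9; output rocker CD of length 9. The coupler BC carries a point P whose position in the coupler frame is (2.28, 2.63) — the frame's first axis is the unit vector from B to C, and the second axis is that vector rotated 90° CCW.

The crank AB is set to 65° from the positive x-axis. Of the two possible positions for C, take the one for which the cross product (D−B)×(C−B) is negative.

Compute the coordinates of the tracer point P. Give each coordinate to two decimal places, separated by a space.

A=(0,0), D=(8.00,0)
B = A + 2.00·(cos65°, sin65°) = (0.8452, 1.8126)
|BD| = 7.3808
circle(B,9.00) ∩ circle(D,9.00): a=3.6904, h=8.2086
  candidates: C₊=(6.4385,8.8635) cross=60.586; C₋=(2.4067,-7.0509) cross=-60.586
  mode - wants cross < 0 → take C=(2.4067,-7.0509) (cross=-60.586)
ex = (C−B)/|BC| = (0.1735,-0.9848); ey = (0.9848,0.1735)
P = B + 2.28·ex + 2.63·ey = (3.8309,0.0235)

3.83 0.02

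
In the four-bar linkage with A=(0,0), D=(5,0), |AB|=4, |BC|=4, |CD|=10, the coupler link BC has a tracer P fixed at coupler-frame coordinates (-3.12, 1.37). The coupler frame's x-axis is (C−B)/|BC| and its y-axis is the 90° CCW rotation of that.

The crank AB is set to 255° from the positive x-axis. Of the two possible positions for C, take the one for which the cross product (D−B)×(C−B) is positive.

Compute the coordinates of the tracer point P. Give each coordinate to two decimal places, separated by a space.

A=(0,0), D=(5.00,0)
B = A + 4.00·(cos255°, sin255°) = (-1.0353, -3.8637)
|BD| = 7.1661
circle(B,4.00) ∩ circle(D,10.00): a=-2.2779, h=3.2880
  candidates: C₊=(-4.7265,-2.3227) cross=23.562; C₋=(-1.1809,-7.8611) cross=-23.562
  mode + wants cross > 0 → take C=(-4.7265,-2.3227) (cross=23.562)
ex = (C−B)/|BC| = (-0.9228,0.3853); ey = (-0.3853,-0.9228)
P = B + -3.12·ex + 1.37·ey = (1.3161,-6.3299)

1.32 -6.33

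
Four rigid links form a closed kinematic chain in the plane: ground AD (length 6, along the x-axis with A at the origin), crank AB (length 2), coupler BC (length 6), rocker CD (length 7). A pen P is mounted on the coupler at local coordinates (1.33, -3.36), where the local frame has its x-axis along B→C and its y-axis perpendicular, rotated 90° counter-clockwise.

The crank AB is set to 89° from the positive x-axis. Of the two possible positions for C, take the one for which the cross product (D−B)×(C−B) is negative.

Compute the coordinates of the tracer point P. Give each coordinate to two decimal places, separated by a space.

-3.27 0.55

A=(0,0), D=(6.00,0)
B = A + 2.00·(cos89°, sin89°) = (0.0349, 1.9997)
|BD| = 6.2914
circle(B,6.00) ∩ circle(D,7.00): a=2.1125, h=5.6158
  candidates: C₊=(3.8228,6.6528) cross=35.331; C₋=(0.2529,-3.9963) cross=-35.331
  mode - wants cross < 0 → take C=(0.2529,-3.9963) (cross=-35.331)
ex = (C−B)/|BC| = (0.0363,-0.9993); ey = (0.9993,0.0363)
P = B + 1.33·ex + -3.36·ey = (-3.2746,0.5485)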